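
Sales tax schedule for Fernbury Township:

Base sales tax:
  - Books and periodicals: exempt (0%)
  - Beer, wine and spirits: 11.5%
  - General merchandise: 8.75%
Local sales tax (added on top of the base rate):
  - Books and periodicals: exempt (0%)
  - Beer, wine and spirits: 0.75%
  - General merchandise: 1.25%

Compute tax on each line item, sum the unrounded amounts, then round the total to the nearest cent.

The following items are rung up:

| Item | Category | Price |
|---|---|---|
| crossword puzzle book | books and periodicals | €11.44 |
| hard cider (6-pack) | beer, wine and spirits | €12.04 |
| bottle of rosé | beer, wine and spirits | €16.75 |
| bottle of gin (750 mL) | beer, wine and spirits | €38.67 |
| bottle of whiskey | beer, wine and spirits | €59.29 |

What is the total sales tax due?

Crossword puzzle book €11.44: books and periodicals → 0% + 0% local = 0% → €0.00
Hard cider (6-pack) €12.04: beer, wine and spirits → 11.5% + 0.75% local = 12.25% → €1.4749
Bottle of rosé €16.75: beer, wine and spirits → 11.5% + 0.75% local = 12.25% → €2.051875
Bottle of gin (750 mL) €38.67: beer, wine and spirits → 11.5% + 0.75% local = 12.25% → €4.737075
Bottle of whiskey €59.29: beer, wine and spirits → 11.5% + 0.75% local = 12.25% → €7.263025
Unrounded tax sum = €15.526875 → €15.53

€15.53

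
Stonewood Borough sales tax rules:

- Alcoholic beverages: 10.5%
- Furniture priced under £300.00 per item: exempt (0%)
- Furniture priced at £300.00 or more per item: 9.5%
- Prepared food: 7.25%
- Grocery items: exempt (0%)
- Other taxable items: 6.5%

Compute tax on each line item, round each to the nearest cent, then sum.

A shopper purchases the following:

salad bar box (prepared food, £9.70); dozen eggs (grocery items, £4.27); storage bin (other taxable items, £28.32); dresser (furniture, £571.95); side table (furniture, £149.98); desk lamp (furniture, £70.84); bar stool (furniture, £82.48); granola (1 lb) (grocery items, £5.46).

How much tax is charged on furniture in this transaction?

Dresser £571.95: furniture, £300.00 or more → 9.5% → £54.34
Side table £149.98: furniture, under £300.00 → 0% → £0.00
Desk lamp £70.84: furniture, under £300.00 → 0% → £0.00
Bar stool £82.48: furniture, under £300.00 → 0% → £0.00
Tax on furniture = £54.34 + £0.00 + £0.00 + £0.00 = £54.34

£54.34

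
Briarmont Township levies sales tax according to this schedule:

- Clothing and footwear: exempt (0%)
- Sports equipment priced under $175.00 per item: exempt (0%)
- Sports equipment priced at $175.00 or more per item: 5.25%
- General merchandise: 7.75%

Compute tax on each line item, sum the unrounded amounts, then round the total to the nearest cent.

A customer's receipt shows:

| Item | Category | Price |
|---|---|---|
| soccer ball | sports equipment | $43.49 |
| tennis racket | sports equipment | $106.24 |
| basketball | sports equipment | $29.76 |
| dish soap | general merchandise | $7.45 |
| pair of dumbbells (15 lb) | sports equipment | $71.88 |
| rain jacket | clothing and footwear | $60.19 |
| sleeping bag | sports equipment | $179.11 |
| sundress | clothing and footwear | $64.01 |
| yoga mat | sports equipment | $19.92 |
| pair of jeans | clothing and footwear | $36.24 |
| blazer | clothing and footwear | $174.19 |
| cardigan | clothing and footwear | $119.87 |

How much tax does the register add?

$9.98

Soccer ball $43.49: sports equipment, under $175.00 → 0% → $0.00
Tennis racket $106.24: sports equipment, under $175.00 → 0% → $0.00
Basketball $29.76: sports equipment, under $175.00 → 0% → $0.00
Dish soap $7.45: general merchandise → 7.75% → $0.577375
Pair of dumbbells (15 lb) $71.88: sports equipment, under $175.00 → 0% → $0.00
Rain jacket $60.19: clothing and footwear → 0% → $0.00
Sleeping bag $179.11: sports equipment, $175.00 or more → 5.25% → $9.403275
Sundress $64.01: clothing and footwear → 0% → $0.00
Yoga mat $19.92: sports equipment, under $175.00 → 0% → $0.00
Pair of jeans $36.24: clothing and footwear → 0% → $0.00
Blazer $174.19: clothing and footwear → 0% → $0.00
Cardigan $119.87: clothing and footwear → 0% → $0.00
Unrounded tax sum = $9.98065 → $9.98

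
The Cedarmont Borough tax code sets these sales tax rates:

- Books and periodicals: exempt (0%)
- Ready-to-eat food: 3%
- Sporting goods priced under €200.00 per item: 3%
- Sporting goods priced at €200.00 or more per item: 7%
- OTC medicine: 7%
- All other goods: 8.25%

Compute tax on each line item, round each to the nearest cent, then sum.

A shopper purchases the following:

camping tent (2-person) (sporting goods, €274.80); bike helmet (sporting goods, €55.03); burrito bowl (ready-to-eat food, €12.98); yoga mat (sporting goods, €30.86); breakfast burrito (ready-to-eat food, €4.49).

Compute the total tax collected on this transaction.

Camping tent (2-person) €274.80: sporting goods, €200.00 or more → 7% → €19.24
Bike helmet €55.03: sporting goods, under €200.00 → 3% → €1.65
Burrito bowl €12.98: ready-to-eat food → 3% → €0.39
Yoga mat €30.86: sporting goods, under €200.00 → 3% → €0.93
Breakfast burrito €4.49: ready-to-eat food → 3% → €0.13
Total tax = €19.24 + €1.65 + €0.39 + €0.93 + €0.13 = €22.34

€22.34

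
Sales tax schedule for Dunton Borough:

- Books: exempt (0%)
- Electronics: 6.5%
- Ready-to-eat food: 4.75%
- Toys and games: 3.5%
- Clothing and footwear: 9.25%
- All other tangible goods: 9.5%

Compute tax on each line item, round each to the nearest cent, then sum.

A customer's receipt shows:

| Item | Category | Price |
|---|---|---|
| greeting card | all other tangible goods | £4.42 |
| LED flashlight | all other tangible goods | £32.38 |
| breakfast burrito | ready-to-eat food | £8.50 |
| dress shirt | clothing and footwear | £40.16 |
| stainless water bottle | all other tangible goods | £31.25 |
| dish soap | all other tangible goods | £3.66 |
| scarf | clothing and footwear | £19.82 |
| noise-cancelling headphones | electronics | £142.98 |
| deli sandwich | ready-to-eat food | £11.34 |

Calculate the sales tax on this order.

£22.59

Greeting card £4.42: all other tangible goods → 9.5% → £0.42
LED flashlight £32.38: all other tangible goods → 9.5% → £3.08
Breakfast burrito £8.50: ready-to-eat food → 4.75% → £0.40
Dress shirt £40.16: clothing and footwear → 9.25% → £3.71
Stainless water bottle £31.25: all other tangible goods → 9.5% → £2.97
Dish soap £3.66: all other tangible goods → 9.5% → £0.35
Scarf £19.82: clothing and footwear → 9.25% → £1.83
Noise-cancelling headphones £142.98: electronics → 6.5% → £9.29
Deli sandwich £11.34: ready-to-eat food → 4.75% → £0.54
Total tax = £0.42 + £3.08 + £0.40 + £3.71 + £2.97 + £0.35 + £1.83 + £9.29 + £0.54 = £22.59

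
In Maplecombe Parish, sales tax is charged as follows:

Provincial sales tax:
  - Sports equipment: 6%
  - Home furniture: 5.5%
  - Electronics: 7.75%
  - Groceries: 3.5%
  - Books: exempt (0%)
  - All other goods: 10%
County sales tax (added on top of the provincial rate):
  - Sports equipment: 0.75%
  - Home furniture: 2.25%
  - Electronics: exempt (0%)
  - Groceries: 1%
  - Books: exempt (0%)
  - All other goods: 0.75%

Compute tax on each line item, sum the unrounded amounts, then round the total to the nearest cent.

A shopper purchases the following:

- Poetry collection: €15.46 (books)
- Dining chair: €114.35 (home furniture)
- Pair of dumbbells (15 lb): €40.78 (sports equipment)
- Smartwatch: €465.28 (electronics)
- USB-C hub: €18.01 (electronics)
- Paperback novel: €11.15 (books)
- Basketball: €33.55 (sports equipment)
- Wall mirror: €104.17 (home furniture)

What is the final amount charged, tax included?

Poetry collection €15.46: books → 0% + 0% county = 0% → €0.00
Dining chair €114.35: home furniture → 5.5% + 2.25% county = 7.75% → €8.862125
Pair of dumbbells (15 lb) €40.78: sports equipment → 6% + 0.75% county = 6.75% → €2.75265
Smartwatch €465.28: electronics → 7.75% + 0% county = 7.75% → €36.0592
USB-C hub €18.01: electronics → 7.75% + 0% county = 7.75% → €1.395775
Paperback novel €11.15: books → 0% + 0% county = 0% → €0.00
Basketball €33.55: sports equipment → 6% + 0.75% county = 6.75% → €2.264625
Wall mirror €104.17: home furniture → 5.5% + 2.25% county = 7.75% → €8.073175
Subtotal = €802.75; unrounded tax = €59.40755 → €59.41; total due = €862.16

€862.16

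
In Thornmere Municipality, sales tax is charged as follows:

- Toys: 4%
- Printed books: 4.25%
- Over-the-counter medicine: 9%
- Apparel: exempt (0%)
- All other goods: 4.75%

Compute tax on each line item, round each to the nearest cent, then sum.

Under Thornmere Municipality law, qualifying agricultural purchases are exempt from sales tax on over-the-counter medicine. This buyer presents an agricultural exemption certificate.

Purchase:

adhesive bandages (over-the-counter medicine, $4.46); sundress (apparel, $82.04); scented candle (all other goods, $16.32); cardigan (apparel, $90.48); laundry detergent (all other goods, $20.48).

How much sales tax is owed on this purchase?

$1.75

Adhesive bandages $4.46: over-the-counter medicine, buyer-exempt → 0% → $0.00
Sundress $82.04: apparel → 0% → $0.00
Scented candle $16.32: all other goods → 4.75% → $0.78
Cardigan $90.48: apparel → 0% → $0.00
Laundry detergent $20.48: all other goods → 4.75% → $0.97
Total tax = $0.78 + $0.97 = $1.75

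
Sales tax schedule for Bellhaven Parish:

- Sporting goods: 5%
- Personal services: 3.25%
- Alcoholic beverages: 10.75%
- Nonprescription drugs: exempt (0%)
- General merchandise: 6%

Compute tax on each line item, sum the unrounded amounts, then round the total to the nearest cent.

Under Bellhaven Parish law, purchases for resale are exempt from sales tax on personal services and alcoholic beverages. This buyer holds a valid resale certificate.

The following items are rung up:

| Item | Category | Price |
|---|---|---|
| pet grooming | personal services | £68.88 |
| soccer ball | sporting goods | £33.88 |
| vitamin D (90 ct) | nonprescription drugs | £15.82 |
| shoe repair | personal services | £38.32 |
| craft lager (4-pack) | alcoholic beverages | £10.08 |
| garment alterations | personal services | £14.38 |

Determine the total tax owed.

Pet grooming £68.88: personal services, buyer-exempt → 0% → £0.00
Soccer ball £33.88: sporting goods → 5% → £1.694
Vitamin D (90 ct) £15.82: nonprescription drugs → 0% → £0.00
Shoe repair £38.32: personal services, buyer-exempt → 0% → £0.00
Craft lager (4-pack) £10.08: alcoholic beverages, buyer-exempt → 0% → £0.00
Garment alterations £14.38: personal services, buyer-exempt → 0% → £0.00
Unrounded tax sum = £1.694 → £1.69

£1.69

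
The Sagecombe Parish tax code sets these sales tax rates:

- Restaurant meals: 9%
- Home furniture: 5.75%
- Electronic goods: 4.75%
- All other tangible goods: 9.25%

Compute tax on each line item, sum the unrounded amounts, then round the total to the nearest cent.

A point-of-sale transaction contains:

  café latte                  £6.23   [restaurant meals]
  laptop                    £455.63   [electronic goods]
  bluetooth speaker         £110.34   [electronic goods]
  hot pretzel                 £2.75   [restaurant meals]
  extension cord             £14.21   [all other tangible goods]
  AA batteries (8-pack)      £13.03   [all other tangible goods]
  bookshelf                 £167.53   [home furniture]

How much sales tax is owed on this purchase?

Café latte £6.23: restaurant meals → 9% → £0.5607
Laptop £455.63: electronic goods → 4.75% → £21.642425
Bluetooth speaker £110.34: electronic goods → 4.75% → £5.24115
Hot pretzel £2.75: restaurant meals → 9% → £0.2475
Extension cord £14.21: all other tangible goods → 9.25% → £1.314425
AA batteries (8-pack) £13.03: all other tangible goods → 9.25% → £1.205275
Bookshelf £167.53: home furniture → 5.75% → £9.632975
Unrounded tax sum = £39.84445 → £39.84

£39.84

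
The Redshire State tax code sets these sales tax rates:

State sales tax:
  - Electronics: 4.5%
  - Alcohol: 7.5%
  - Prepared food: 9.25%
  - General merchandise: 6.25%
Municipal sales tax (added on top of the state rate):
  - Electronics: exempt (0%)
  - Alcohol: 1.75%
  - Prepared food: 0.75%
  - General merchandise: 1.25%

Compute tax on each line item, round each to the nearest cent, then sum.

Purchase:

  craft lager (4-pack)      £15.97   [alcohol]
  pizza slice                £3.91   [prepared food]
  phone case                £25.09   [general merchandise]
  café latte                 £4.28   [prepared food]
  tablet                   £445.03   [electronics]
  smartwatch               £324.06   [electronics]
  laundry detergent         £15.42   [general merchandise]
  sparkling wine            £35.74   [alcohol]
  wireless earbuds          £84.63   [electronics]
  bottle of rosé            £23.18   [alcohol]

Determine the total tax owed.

£49.21

Craft lager (4-pack) £15.97: alcohol → 7.5% + 1.75% municipal = 9.25% → £1.48
Pizza slice £3.91: prepared food → 9.25% + 0.75% municipal = 10% → £0.39
Phone case £25.09: general merchandise → 6.25% + 1.25% municipal = 7.5% → £1.88
Café latte £4.28: prepared food → 9.25% + 0.75% municipal = 10% → £0.43
Tablet £445.03: electronics → 4.5% + 0% municipal = 4.5% → £20.03
Smartwatch £324.06: electronics → 4.5% + 0% municipal = 4.5% → £14.58
Laundry detergent £15.42: general merchandise → 6.25% + 1.25% municipal = 7.5% → £1.16
Sparkling wine £35.74: alcohol → 7.5% + 1.75% municipal = 9.25% → £3.31
Wireless earbuds £84.63: electronics → 4.5% + 0% municipal = 4.5% → £3.81
Bottle of rosé £23.18: alcohol → 7.5% + 1.75% municipal = 9.25% → £2.14
Total tax = £1.48 + £0.39 + £1.88 + £0.43 + £20.03 + £14.58 + £1.16 + £3.31 + £3.81 + £2.14 = £49.21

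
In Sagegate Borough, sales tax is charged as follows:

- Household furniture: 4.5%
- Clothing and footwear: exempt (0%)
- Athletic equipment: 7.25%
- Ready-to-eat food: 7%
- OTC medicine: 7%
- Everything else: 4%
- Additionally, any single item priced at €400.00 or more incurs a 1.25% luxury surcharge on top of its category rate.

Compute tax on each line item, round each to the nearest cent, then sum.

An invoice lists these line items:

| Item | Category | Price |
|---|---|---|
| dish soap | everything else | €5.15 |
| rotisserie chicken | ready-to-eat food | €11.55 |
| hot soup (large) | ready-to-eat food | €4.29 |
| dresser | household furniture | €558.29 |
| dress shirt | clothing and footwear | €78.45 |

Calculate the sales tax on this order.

€33.42

Dish soap €5.15: everything else → 4% → €0.21
Rotisserie chicken €11.55: ready-to-eat food → 7% → €0.81
Hot soup (large) €4.29: ready-to-eat food → 7% → €0.30
Dresser €558.29: household furniture → 4.5% + 1.25% surcharge = 5.75% → €32.10
Dress shirt €78.45: clothing and footwear → 0% → €0.00
Total tax = €0.21 + €0.81 + €0.30 + €32.10 = €33.42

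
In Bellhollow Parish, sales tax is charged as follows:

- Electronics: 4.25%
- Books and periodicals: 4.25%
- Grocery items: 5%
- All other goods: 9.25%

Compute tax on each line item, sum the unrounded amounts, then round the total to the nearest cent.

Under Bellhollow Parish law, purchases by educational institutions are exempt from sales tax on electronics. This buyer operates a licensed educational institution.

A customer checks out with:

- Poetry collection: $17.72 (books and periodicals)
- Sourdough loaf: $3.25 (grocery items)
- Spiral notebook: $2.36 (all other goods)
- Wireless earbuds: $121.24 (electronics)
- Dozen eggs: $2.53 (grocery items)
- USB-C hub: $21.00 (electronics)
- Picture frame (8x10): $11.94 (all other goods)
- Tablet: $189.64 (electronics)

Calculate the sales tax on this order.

$2.36

Poetry collection $17.72: books and periodicals → 4.25% → $0.7531
Sourdough loaf $3.25: grocery items → 5% → $0.1625
Spiral notebook $2.36: all other goods → 9.25% → $0.2183
Wireless earbuds $121.24: electronics, buyer-exempt → 0% → $0.00
Dozen eggs $2.53: grocery items → 5% → $0.1265
USB-C hub $21.00: electronics, buyer-exempt → 0% → $0.00
Picture frame (8x10) $11.94: all other goods → 9.25% → $1.10445
Tablet $189.64: electronics, buyer-exempt → 0% → $0.00
Unrounded tax sum = $2.36485 → $2.36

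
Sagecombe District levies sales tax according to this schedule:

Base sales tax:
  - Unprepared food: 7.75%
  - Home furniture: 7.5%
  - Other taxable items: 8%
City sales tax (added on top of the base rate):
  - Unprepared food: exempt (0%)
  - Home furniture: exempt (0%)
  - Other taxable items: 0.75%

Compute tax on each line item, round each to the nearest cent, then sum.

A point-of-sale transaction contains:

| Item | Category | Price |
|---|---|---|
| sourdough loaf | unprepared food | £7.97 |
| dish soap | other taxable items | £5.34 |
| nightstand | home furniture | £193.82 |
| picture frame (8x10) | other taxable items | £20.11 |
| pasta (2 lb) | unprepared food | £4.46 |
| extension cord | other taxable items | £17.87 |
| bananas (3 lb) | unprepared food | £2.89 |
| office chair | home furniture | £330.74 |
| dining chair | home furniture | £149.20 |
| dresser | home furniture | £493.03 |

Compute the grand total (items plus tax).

Sourdough loaf £7.97: unprepared food → 7.75% + 0% city = 7.75% → £0.62
Dish soap £5.34: other taxable items → 8% + 0.75% city = 8.75% → £0.47
Nightstand £193.82: home furniture → 7.5% + 0% city = 7.5% → £14.54
Picture frame (8x10) £20.11: other taxable items → 8% + 0.75% city = 8.75% → £1.76
Pasta (2 lb) £4.46: unprepared food → 7.75% + 0% city = 7.75% → £0.35
Extension cord £17.87: other taxable items → 8% + 0.75% city = 8.75% → £1.56
Bananas (3 lb) £2.89: unprepared food → 7.75% + 0% city = 7.75% → £0.22
Office chair £330.74: home furniture → 7.5% + 0% city = 7.5% → £24.81
Dining chair £149.20: home furniture → 7.5% + 0% city = 7.5% → £11.19
Dresser £493.03: home furniture → 7.5% + 0% city = 7.5% → £36.98
Subtotal = £1225.43; tax = £92.50; total due = £1317.93

£1317.93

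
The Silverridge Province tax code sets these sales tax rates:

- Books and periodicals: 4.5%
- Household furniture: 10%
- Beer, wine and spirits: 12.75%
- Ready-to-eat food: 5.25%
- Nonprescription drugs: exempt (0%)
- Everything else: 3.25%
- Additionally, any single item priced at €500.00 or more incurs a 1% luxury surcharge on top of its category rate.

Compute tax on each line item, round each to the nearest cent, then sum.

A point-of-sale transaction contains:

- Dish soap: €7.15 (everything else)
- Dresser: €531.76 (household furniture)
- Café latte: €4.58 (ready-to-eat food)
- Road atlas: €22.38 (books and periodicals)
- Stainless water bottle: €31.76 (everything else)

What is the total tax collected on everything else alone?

Dish soap €7.15: everything else → 3.25% → €0.23
Stainless water bottle €31.76: everything else → 3.25% → €1.03
Tax on everything else = €0.23 + €1.03 = €1.26

€1.26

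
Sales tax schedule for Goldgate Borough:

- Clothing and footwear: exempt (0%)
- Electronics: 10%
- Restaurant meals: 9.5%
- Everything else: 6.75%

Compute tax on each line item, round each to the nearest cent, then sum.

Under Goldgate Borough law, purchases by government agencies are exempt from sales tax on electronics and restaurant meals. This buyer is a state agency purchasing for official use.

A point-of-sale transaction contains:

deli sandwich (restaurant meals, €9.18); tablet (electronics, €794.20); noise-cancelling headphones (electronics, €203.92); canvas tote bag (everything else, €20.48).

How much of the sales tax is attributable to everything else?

€1.38

Canvas tote bag €20.48: everything else → 6.75% → €1.38
Tax on everything else = €1.38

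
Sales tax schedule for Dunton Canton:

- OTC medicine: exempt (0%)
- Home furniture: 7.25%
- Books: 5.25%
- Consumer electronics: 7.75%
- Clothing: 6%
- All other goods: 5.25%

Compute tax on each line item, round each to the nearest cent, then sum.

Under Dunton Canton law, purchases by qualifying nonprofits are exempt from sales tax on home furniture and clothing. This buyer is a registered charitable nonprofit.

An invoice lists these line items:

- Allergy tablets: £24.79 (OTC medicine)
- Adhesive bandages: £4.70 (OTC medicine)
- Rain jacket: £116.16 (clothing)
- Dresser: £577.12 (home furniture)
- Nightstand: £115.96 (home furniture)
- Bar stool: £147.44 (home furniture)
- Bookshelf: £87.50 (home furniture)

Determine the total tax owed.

£0.00

Allergy tablets £24.79: OTC medicine → 0% → £0.00
Adhesive bandages £4.70: OTC medicine → 0% → £0.00
Rain jacket £116.16: clothing, buyer-exempt → 0% → £0.00
Dresser £577.12: home furniture, buyer-exempt → 0% → £0.00
Nightstand £115.96: home furniture, buyer-exempt → 0% → £0.00
Bar stool £147.44: home furniture, buyer-exempt → 0% → £0.00
Bookshelf £87.50: home furniture, buyer-exempt → 0% → £0.00
Total tax = £0.00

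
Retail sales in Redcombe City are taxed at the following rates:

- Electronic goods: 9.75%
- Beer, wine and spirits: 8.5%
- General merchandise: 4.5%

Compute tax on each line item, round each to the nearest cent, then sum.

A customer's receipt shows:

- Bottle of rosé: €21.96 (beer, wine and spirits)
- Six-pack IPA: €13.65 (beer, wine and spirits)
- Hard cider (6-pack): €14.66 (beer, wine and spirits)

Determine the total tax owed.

€4.28

Bottle of rosé €21.96: beer, wine and spirits → 8.5% → €1.87
Six-pack IPA €13.65: beer, wine and spirits → 8.5% → €1.16
Hard cider (6-pack) €14.66: beer, wine and spirits → 8.5% → €1.25
Total tax = €1.87 + €1.16 + €1.25 = €4.28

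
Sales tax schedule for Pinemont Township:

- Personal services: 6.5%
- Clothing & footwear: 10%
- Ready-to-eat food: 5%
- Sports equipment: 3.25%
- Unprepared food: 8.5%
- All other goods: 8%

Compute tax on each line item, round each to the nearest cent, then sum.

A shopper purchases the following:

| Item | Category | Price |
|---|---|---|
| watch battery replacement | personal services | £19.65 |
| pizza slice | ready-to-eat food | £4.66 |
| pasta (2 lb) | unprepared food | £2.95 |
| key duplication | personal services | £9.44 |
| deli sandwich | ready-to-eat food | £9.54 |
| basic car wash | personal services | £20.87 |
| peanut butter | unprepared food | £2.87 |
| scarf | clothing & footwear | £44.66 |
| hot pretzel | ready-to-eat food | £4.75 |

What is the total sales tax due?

£9.16

Watch battery replacement £19.65: personal services → 6.5% → £1.28
Pizza slice £4.66: ready-to-eat food → 5% → £0.23
Pasta (2 lb) £2.95: unprepared food → 8.5% → £0.25
Key duplication £9.44: personal services → 6.5% → £0.61
Deli sandwich £9.54: ready-to-eat food → 5% → £0.48
Basic car wash £20.87: personal services → 6.5% → £1.36
Peanut butter £2.87: unprepared food → 8.5% → £0.24
Scarf £44.66: clothing & footwear → 10% → £4.47
Hot pretzel £4.75: ready-to-eat food → 5% → £0.24
Total tax = £1.28 + £0.23 + £0.25 + £0.61 + £0.48 + £1.36 + £0.24 + £4.47 + £0.24 = £9.16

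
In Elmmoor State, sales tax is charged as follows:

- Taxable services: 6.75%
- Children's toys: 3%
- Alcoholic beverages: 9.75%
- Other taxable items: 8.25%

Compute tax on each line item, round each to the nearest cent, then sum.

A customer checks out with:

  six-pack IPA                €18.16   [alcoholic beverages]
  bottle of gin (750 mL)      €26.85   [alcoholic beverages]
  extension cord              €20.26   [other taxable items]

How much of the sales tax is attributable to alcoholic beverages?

€4.39

Six-pack IPA €18.16: alcoholic beverages → 9.75% → €1.77
Bottle of gin (750 mL) €26.85: alcoholic beverages → 9.75% → €2.62
Tax on alcoholic beverages = €1.77 + €2.62 = €4.39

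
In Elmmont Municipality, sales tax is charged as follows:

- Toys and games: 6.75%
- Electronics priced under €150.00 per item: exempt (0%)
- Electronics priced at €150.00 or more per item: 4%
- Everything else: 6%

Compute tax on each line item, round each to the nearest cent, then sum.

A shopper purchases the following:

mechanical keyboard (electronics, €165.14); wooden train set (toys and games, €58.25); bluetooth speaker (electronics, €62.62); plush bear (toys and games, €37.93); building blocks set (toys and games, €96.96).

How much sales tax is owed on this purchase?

€19.64

Mechanical keyboard €165.14: electronics, €150.00 or more → 4% → €6.61
Wooden train set €58.25: toys and games → 6.75% → €3.93
Bluetooth speaker €62.62: electronics, under €150.00 → 0% → €0.00
Plush bear €37.93: toys and games → 6.75% → €2.56
Building blocks set €96.96: toys and games → 6.75% → €6.54
Total tax = €6.61 + €3.93 + €2.56 + €6.54 = €19.64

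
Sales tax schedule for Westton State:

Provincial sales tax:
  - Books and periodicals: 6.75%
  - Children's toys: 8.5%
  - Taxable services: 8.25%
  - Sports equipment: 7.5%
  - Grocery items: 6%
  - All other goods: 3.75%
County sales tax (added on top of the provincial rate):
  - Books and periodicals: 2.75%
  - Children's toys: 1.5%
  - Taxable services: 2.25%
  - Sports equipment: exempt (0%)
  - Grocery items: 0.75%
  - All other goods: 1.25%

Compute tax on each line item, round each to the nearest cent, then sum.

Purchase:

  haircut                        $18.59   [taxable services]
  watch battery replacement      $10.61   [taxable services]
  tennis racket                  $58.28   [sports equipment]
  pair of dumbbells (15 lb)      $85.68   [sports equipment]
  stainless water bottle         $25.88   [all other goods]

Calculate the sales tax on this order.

Haircut $18.59: taxable services → 8.25% + 2.25% county = 10.5% → $1.95
Watch battery replacement $10.61: taxable services → 8.25% + 2.25% county = 10.5% → $1.11
Tennis racket $58.28: sports equipment → 7.5% + 0% county = 7.5% → $4.37
Pair of dumbbells (15 lb) $85.68: sports equipment → 7.5% + 0% county = 7.5% → $6.43
Stainless water bottle $25.88: all other goods → 3.75% + 1.25% county = 5% → $1.29
Total tax = $1.95 + $1.11 + $4.37 + $6.43 + $1.29 = $15.15

$15.15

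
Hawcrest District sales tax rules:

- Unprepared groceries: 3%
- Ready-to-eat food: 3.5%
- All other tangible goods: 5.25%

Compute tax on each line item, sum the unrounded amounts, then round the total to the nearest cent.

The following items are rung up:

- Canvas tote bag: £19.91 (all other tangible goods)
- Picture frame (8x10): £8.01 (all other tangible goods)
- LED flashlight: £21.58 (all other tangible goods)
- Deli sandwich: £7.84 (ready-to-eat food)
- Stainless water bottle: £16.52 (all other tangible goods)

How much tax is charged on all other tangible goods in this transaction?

£3.47

Canvas tote bag £19.91: all other tangible goods → 5.25% → £1.045275
Picture frame (8x10) £8.01: all other tangible goods → 5.25% → £0.420525
LED flashlight £21.58: all other tangible goods → 5.25% → £1.13295
Stainless water bottle £16.52: all other tangible goods → 5.25% → £0.8673
Tax on all other tangible goods: unrounded sum = £3.46605 → £3.47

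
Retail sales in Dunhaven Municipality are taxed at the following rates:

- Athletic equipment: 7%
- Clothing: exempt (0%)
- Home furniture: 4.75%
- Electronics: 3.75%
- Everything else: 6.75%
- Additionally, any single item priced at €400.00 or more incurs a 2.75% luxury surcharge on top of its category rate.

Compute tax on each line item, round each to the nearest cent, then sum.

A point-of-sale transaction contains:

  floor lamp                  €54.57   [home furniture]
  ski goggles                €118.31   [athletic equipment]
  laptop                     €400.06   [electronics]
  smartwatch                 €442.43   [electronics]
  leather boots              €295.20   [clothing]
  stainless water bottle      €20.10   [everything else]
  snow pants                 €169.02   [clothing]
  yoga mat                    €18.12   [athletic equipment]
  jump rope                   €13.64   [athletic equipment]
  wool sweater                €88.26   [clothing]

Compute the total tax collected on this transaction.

€69.21

Floor lamp €54.57: home furniture → 4.75% → €2.59
Ski goggles €118.31: athletic equipment → 7% → €8.28
Laptop €400.06: electronics → 3.75% + 2.75% surcharge = 6.5% → €26.00
Smartwatch €442.43: electronics → 3.75% + 2.75% surcharge = 6.5% → €28.76
Leather boots €295.20: clothing → 0% → €0.00
Stainless water bottle €20.10: everything else → 6.75% → €1.36
Snow pants €169.02: clothing → 0% → €0.00
Yoga mat €18.12: athletic equipment → 7% → €1.27
Jump rope €13.64: athletic equipment → 7% → €0.95
Wool sweater €88.26: clothing → 0% → €0.00
Total tax = €2.59 + €8.28 + €26.00 + €28.76 + €1.36 + €1.27 + €0.95 = €69.21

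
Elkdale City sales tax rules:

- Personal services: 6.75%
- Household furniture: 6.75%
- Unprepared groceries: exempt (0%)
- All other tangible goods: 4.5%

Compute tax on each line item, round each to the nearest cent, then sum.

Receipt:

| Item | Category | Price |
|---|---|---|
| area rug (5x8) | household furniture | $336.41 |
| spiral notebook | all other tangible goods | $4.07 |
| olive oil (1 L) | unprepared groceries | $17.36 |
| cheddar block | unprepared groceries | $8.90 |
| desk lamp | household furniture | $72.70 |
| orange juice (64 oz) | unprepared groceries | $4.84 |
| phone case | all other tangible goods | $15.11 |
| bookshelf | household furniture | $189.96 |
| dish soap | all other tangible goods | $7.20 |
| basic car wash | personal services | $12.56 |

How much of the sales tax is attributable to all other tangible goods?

$1.18

Spiral notebook $4.07: all other tangible goods → 4.5% → $0.18
Phone case $15.11: all other tangible goods → 4.5% → $0.68
Dish soap $7.20: all other tangible goods → 4.5% → $0.32
Tax on all other tangible goods = $0.18 + $0.68 + $0.32 = $1.18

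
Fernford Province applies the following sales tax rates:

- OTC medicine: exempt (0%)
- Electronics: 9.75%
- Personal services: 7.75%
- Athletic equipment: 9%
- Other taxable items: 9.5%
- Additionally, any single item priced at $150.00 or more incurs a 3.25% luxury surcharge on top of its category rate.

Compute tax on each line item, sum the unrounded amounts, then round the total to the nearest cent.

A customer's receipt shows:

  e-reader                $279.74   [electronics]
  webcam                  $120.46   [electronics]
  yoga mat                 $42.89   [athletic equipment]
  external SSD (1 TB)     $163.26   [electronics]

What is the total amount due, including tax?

E-reader $279.74: electronics → 9.75% + 3.25% surcharge = 13% → $36.3662
Webcam $120.46: electronics → 9.75% → $11.74485
Yoga mat $42.89: athletic equipment → 9% → $3.8601
External SSD (1 TB) $163.26: electronics → 9.75% + 3.25% surcharge = 13% → $21.2238
Subtotal = $606.35; unrounded tax = $73.19495 → $73.19; total due = $679.54

$679.54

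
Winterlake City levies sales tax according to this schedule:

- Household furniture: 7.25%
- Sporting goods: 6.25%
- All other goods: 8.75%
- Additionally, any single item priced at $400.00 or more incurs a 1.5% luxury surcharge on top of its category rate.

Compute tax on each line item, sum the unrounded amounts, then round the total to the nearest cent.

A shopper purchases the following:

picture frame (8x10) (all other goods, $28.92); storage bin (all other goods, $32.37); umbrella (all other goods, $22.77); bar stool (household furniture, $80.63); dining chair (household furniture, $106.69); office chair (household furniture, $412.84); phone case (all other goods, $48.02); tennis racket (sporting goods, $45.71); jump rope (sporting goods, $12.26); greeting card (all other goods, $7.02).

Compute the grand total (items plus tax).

$862.73

Picture frame (8x10) $28.92: all other goods → 8.75% → $2.5305
Storage bin $32.37: all other goods → 8.75% → $2.832375
Umbrella $22.77: all other goods → 8.75% → $1.992375
Bar stool $80.63: household furniture → 7.25% → $5.845675
Dining chair $106.69: household furniture → 7.25% → $7.735025
Office chair $412.84: household furniture → 7.25% + 1.5% surcharge = 8.75% → $36.1235
Phone case $48.02: all other goods → 8.75% → $4.20175
Tennis racket $45.71: sporting goods → 6.25% → $2.856875
Jump rope $12.26: sporting goods → 6.25% → $0.76625
Greeting card $7.02: all other goods → 8.75% → $0.61425
Subtotal = $797.23; unrounded tax = $65.498575 → $65.50; total due = $862.73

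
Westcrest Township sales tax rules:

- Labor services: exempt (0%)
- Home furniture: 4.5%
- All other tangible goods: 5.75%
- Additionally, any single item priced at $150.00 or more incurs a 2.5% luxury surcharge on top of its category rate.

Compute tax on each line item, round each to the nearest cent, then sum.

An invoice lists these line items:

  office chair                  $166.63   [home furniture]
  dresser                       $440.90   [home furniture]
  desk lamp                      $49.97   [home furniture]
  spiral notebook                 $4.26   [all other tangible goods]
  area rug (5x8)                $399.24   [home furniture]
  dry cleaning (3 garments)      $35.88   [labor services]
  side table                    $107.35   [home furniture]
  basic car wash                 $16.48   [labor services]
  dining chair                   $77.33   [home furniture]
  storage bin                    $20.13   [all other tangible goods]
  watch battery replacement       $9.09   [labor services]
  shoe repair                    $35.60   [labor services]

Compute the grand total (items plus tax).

$1445.29

Office chair $166.63: home furniture → 4.5% + 2.5% surcharge = 7% → $11.66
Dresser $440.90: home furniture → 4.5% + 2.5% surcharge = 7% → $30.86
Desk lamp $49.97: home furniture → 4.5% → $2.25
Spiral notebook $4.26: all other tangible goods → 5.75% → $0.24
Area rug (5x8) $399.24: home furniture → 4.5% + 2.5% surcharge = 7% → $27.95
Dry cleaning (3 garments) $35.88: labor services → 0% → $0.00
Side table $107.35: home furniture → 4.5% → $4.83
Basic car wash $16.48: labor services → 0% → $0.00
Dining chair $77.33: home furniture → 4.5% → $3.48
Storage bin $20.13: all other tangible goods → 5.75% → $1.16
Watch battery replacement $9.09: labor services → 0% → $0.00
Shoe repair $35.60: labor services → 0% → $0.00
Subtotal = $1362.86; tax = $82.43; total due = $1445.29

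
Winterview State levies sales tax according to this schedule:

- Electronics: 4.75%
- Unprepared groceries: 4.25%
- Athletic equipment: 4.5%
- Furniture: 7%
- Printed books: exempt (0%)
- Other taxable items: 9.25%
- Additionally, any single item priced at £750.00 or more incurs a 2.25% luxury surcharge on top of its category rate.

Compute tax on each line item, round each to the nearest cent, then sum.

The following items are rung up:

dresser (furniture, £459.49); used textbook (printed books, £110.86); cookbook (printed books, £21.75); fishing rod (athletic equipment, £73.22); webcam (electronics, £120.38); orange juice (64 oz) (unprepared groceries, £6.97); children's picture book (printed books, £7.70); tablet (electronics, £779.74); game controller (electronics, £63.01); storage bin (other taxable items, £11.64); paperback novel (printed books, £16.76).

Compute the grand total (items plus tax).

Dresser £459.49: furniture → 7% → £32.16
Used textbook £110.86: printed books → 0% → £0.00
Cookbook £21.75: printed books → 0% → £0.00
Fishing rod £73.22: athletic equipment → 4.5% → £3.29
Webcam £120.38: electronics → 4.75% → £5.72
Orange juice (64 oz) £6.97: unprepared groceries → 4.25% → £0.30
Children's picture book £7.70: printed books → 0% → £0.00
Tablet £779.74: electronics → 4.75% + 2.25% surcharge = 7% → £54.58
Game controller £63.01: electronics → 4.75% → £2.99
Storage bin £11.64: other taxable items → 9.25% → £1.08
Paperback novel £16.76: printed books → 0% → £0.00
Subtotal = £1671.52; tax = £100.12; total due = £1771.64

£1771.64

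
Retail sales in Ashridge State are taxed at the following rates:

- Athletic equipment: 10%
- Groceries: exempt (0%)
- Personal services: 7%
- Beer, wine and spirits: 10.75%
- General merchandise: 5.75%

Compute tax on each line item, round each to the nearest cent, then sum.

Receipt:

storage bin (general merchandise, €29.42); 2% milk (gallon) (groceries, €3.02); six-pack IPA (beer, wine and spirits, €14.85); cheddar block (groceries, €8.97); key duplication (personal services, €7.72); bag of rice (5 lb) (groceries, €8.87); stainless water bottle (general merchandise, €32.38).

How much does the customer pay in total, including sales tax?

Storage bin €29.42: general merchandise → 5.75% → €1.69
2% milk (gallon) €3.02: groceries → 0% → €0.00
Six-pack IPA €14.85: beer, wine and spirits → 10.75% → €1.60
Cheddar block €8.97: groceries → 0% → €0.00
Key duplication €7.72: personal services → 7% → €0.54
Bag of rice (5 lb) €8.87: groceries → 0% → €0.00
Stainless water bottle €32.38: general merchandise → 5.75% → €1.86
Subtotal = €105.23; tax = €5.69; total due = €110.92

€110.92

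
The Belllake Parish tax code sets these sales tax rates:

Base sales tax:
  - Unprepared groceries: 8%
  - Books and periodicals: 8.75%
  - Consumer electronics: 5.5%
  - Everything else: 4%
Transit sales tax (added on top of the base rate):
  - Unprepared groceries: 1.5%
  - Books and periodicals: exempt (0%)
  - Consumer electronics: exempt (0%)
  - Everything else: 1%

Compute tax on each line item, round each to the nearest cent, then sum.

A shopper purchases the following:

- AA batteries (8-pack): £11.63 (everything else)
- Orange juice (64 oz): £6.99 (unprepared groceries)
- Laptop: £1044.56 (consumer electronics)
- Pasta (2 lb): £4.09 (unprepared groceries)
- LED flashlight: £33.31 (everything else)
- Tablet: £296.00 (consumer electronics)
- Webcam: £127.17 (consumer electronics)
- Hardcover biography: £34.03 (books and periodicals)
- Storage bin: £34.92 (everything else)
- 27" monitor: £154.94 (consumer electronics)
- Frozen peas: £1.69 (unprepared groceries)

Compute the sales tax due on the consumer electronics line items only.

Laptop £1044.56: consumer electronics → 5.5% + 0% transit = 5.5% → £57.45
Tablet £296.00: consumer electronics → 5.5% + 0% transit = 5.5% → £16.28
Webcam £127.17: consumer electronics → 5.5% + 0% transit = 5.5% → £6.99
27" monitor £154.94: consumer electronics → 5.5% + 0% transit = 5.5% → £8.52
Tax on consumer electronics = £57.45 + £16.28 + £6.99 + £8.52 = £89.24

£89.24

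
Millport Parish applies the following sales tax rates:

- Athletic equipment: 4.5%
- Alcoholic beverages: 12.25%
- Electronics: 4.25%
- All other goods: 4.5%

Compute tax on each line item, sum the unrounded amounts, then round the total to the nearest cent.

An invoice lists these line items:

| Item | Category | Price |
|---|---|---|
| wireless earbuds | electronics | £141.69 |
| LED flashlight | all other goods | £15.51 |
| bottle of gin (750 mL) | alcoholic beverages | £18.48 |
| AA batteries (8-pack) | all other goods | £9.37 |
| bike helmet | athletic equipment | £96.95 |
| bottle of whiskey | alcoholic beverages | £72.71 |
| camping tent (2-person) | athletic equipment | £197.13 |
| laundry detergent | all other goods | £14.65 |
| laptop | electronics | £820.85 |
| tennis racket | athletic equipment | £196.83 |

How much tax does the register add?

£75.95

Wireless earbuds £141.69: electronics → 4.25% → £6.021825
LED flashlight £15.51: all other goods → 4.5% → £0.69795
Bottle of gin (750 mL) £18.48: alcoholic beverages → 12.25% → £2.2638
AA batteries (8-pack) £9.37: all other goods → 4.5% → £0.42165
Bike helmet £96.95: athletic equipment → 4.5% → £4.36275
Bottle of whiskey £72.71: alcoholic beverages → 12.25% → £8.906975
Camping tent (2-person) £197.13: athletic equipment → 4.5% → £8.87085
Laundry detergent £14.65: all other goods → 4.5% → £0.65925
Laptop £820.85: electronics → 4.25% → £34.886125
Tennis racket £196.83: athletic equipment → 4.5% → £8.85735
Unrounded tax sum = £75.948525 → £75.95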